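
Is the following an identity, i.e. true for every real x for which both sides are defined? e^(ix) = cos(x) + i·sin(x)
Yes, this is an identity.

Claim: e^(ix) = cos(x) + i·sin(x).
Reasoning: Euler's formula. Expand e^(ix) = Σ (ix)^k / k!. Since i² = -1, the even-k terms are Σ (-1)^m x^(2m)/(2m)! = cos(x) and the odd-k terms are i · Σ (-1)^m x^(2m+1)/(2m+1)! = i·sin(x).
So the two sides agree for every real x for which both sides are defined.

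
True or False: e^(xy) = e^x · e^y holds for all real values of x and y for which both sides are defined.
False.

Claim: e^(xy) = e^x · e^y.
Test a specific point where both sides are defined: x = 3, y = 1/2.
LHS = e^(xy) ≈ 4.4817
RHS = e^x · e^y ≈ 33.1155
Since 4.4817 ≠ 33.1155, the equation fails at this point, so it cannot hold for all real values of x and y for which both sides are defined.
e^x · e^y = e^(x+y), not e^(xy).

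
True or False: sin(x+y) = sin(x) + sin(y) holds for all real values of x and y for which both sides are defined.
Claim: sin(x+y) = sin(x) + sin(y).
Test a specific point where both sides are defined: x = π/6, y = π/4.
LHS = sin(x+y) ≈ 0.9659
RHS = sin(x) + sin(y) ≈ 1.2071
Since 0.9659 ≠ 1.2071, the equation fails at this point, so it cannot hold for all real values of x and y for which both sides are defined.
The correct expansion is sin(x+y) = sin(x)cos(y) + cos(x)sin(y); sine is not additive.

Conclusion: False.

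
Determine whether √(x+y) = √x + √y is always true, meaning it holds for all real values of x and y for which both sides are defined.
Claim: √(x+y) = √x + √y.
Test a specific point where both sides are defined: x = 1, y = 3/2.
LHS = √(x+y) ≈ 1.5811
RHS = √x + √y ≈ 2.2247
Since 1.5811 ≠ 2.2247, the equation fails at this point, so it cannot hold for all real values of x and y for which both sides are defined.
Squaring the right side gives x + 2√(xy) + y, not x + y.

Conclusion: No, this is NOT an identity.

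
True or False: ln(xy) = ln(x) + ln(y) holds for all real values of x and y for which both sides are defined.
True.

Claim: ln(xy) = ln(x) + ln(y).
Reasoning: Both sides are simultaneously defined only when x, y > 0. Write x = e^p, y = e^q (p = ln x, q = ln y). Then xy = e^p · e^q = e^(p+q), so ln(xy) = p + q = ln(x) + ln(y).
So the two sides agree for all real values of x and y for which both sides are defined.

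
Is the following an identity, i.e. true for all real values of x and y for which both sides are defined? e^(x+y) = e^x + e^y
No, this is NOT an identity.

Claim: e^(x+y) = e^x + e^y.
Test a specific point where both sides are defined: x = 4, y = -3.
LHS = e^(x+y) ≈ 2.7183
RHS = e^x + e^y ≈ 54.6479
Since 2.7183 ≠ 54.6479, the equation fails at this point, so it cannot hold for all real values of x and y for which both sides are defined.
The correct rule is e^(x+y) = e^x · e^y (a product, not a sum).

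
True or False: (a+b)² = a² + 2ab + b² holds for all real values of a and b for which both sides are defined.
Claim: (a+b)² = a² + 2ab + b².
Reasoning: Expand: (a+b)² = (a+b)(a+b) = a·a + a·b + b·a + b·b = a² + 2ab + b².
So the two sides agree for all real values of a and b for which both sides are defined.

Conclusion: True.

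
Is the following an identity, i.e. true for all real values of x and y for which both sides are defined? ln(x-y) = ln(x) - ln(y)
Claim: ln(x-y) = ln(x) - ln(y).
Test a specific point where both sides are defined: x = 2, y = 1.
LHS = ln(x-y) ≈ 0.0000
RHS = ln(x) - ln(y) ≈ 0.6931
Since 0.0000 ≠ 0.6931, the equation fails at this point, so it cannot hold for all real values of x and y for which both sides are defined.
ln(x) - ln(y) = ln(x/y), not ln(x-y).

Conclusion: No, this is NOT an identity.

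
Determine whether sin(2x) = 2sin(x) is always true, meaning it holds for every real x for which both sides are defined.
No, this is NOT an identity.

Claim: sin(2x) = 2sin(x).
Test a specific point where both sides are defined: x = -π/4.
LHS = sin(2x) ≈ -1.0000
RHS = 2sin(x) ≈ -1.4142
Since -1.0000 ≠ -1.4142, the equation fails at this point, so it cannot hold for every real x for which both sides are defined.
The correct double-angle formula is sin(2x) = 2sin(x)cos(x).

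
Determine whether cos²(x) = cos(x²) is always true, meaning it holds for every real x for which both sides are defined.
Claim: cos²(x) = cos(x²).
Test a specific point where both sides are defined: x = π/4.
LHS = cos²(x) ≈ 0.5000
RHS = cos(x²) ≈ 0.8157
Since 0.5000 ≠ 0.8157, the equation fails at this point, so it cannot hold for every real x for which both sides are defined.
cos²(x) means (cos x)², squaring the output; cos(x²) squares the input. These are different functions.

Conclusion: No, this is NOT an identity.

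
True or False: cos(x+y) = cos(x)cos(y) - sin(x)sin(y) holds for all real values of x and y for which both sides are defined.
Claim: cos(x+y) = cos(x)cos(y) - sin(x)sin(y).
Reasoning: By Euler's formula e^(i(x+y)) = e^(ix)·e^(iy) = (cos x + i·sin x)(cos y + i·sin y). The real part of the left side is cos(x+y); the real part of the product is cos(x)cos(y) - sin(x)sin(y) (since i·i = -1).
So the two sides agree for all real values of x and y for which both sides are defined.

Conclusion: True.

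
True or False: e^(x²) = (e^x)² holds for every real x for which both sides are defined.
Claim: e^(x²) = (e^x)².
Test a specific point where both sides are defined: x = -2.
LHS = e^(x²) ≈ 54.5982
RHS = (e^x)² ≈ 0.0183
Since 54.5982 ≠ 0.0183, the equation fails at this point, so it cannot hold for every real x for which both sides are defined.
(e^x)² = e^(2x), and 2x ≠ x² in general.

Conclusion: False.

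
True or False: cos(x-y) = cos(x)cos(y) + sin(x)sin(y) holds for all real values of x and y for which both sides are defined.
Claim: cos(x-y) = cos(x)cos(y) + sin(x)sin(y).
Reasoning: Replace y by -y in cos(x+y) = cos(x)cos(y) - sin(x)sin(y) and use cos(-y) = cos(y), sin(-y) = -sin(y): cos(x-y) = cos(x)cos(y) + sin(x)sin(y).
So the two sides agree for all real values of x and y for which both sides are defined.

Conclusion: True.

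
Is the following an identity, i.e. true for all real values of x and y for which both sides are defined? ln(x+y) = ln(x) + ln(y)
No, this is NOT an identity.

Claim: ln(x+y) = ln(x) + ln(y).
Test a specific point where both sides are defined: x = 4, y = 1/2.
LHS = ln(x+y) ≈ 1.5041
RHS = ln(x) + ln(y) ≈ 0.6931
Since 1.5041 ≠ 0.6931, the equation fails at this point, so it cannot hold for all real values of x and y for which both sides are defined.
ln(x) + ln(y) = ln(xy), not ln(x+y).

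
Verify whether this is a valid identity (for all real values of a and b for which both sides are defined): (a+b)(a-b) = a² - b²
Yes, this is an identity.

Claim: (a+b)(a-b) = a² - b².
Reasoning: Expand: (a+b)(a-b) = a² - ab + ba - b² = a² - b² (the cross terms cancel).
So the two sides agree for all real values of a and b for which both sides are defined.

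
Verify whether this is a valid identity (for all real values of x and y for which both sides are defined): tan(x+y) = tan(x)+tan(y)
Claim: tan(x+y) = tan(x)+tan(y).
Test a specific point where both sides are defined: x = π/3, y = 3π/4.
LHS = tan(x+y) ≈ 0.2679
RHS = tan(x)+tan(y) ≈ 0.7321
Since 0.2679 ≠ 0.7321, the equation fails at this point, so it cannot hold for all real values of x and y for which both sides are defined.
The correct formula is tan(x+y) = (tan(x) + tan(y))/(1 - tan(x)tan(y)).

Conclusion: No, this is NOT an identity.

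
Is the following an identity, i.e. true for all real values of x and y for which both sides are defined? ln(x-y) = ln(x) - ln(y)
No, this is NOT an identity.

Claim: ln(x-y) = ln(x) - ln(y).
Test a specific point where both sides are defined: x = 5, y = 1.
LHS = ln(x-y) ≈ 1.3863
RHS = ln(x) - ln(y) ≈ 1.6094
Since 1.3863 ≠ 1.6094, the equation fails at this point, so it cannot hold for all real values of x and y for which both sides are defined.
ln(x) - ln(y) = ln(x/y), not ln(x-y).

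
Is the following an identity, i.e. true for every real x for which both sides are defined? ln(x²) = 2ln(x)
Yes, this is an identity.

Claim: ln(x²) = 2ln(x).
Reasoning: The right side requires x > 0. For x > 0, x² = (e^(ln x))² = e^(2ln x), so ln(x²) = 2ln(x). (For x < 0 the right side is undefined, so those values are outside the claim.)
So the two sides agree for every real x for which both sides are defined.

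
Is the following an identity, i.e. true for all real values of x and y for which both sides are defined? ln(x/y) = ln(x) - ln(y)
Claim: ln(x/y) = ln(x) - ln(y).
Reasoning: Both sides are simultaneously defined only when x, y > 0. Write x = e^p, y = e^q. Then x/y = e^(p-q), so ln(x/y) = p - q = ln(x) - ln(y).
So the two sides agree for all real values of x and y for which both sides are defined.

Conclusion: Yes, this is an identity.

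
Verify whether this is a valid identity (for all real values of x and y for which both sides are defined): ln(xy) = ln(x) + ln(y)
Yes, this is an identity.

Claim: ln(xy) = ln(x) + ln(y).
Reasoning: Both sides are simultaneously defined only when x, y > 0. Write x = e^p, y = e^q (p = ln x, q = ln y). Then xy = e^p · e^q = e^(p+q), so ln(xy) = p + q = ln(x) + ln(y).
So the two sides agree for all real values of x and y for which both sides are defined.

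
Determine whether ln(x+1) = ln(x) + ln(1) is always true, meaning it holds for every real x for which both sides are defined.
No, this is NOT an identity.

Claim: ln(x+1) = ln(x) + ln(1).
Test a specific point where both sides are defined: x = 1.
LHS = ln(x+1) ≈ 0.6931
RHS = ln(x) + ln(1) ≈ 0.0000
Since 0.6931 ≠ 0.0000, the equation fails at this point, so it cannot hold for every real x for which both sides are defined.
ln(1) = 0, so the right side is just ln(x), which differs from ln(x+1).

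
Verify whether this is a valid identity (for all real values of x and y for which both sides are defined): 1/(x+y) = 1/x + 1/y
Claim: 1/(x+y) = 1/x + 1/y.
Test a specific point where both sides are defined: x = 3, y = 2.
LHS = 1/(x+y) ≈ 0.2000
RHS = 1/x + 1/y ≈ 0.8333
Since 0.2000 ≠ 0.8333, the equation fails at this point, so it cannot hold for all real values of x and y for which both sides are defined.
1/x + 1/y = (x+y)/(xy), which is not 1/(x+y).

Conclusion: No, this is NOT an identity.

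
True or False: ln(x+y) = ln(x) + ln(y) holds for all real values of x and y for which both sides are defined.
Claim: ln(x+y) = ln(x) + ln(y).
Test a specific point where both sides are defined: x = 3, y = 1.
LHS = ln(x+y) ≈ 1.3863
RHS = ln(x) + ln(y) ≈ 1.0986
Since 1.3863 ≠ 1.0986, the equation fails at this point, so it cannot hold for all real values of x and y for which both sides are defined.
ln(x) + ln(y) = ln(xy), not ln(x+y).

Conclusion: False.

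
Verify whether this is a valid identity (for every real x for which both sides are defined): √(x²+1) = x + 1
No, this is NOT an identity.

Claim: √(x²+1) = x + 1.
Test a specific point where both sides are defined: x = 2.
LHS = √(x²+1) ≈ 2.2361
RHS = x + 1 ≈ 3.0000
Since 2.2361 ≠ 3.0000, the equation fails at this point, so it cannot hold for every real x for which both sides are defined.
(x+1)² = x² + 2x + 1 ≠ x² + 1 unless x = 0.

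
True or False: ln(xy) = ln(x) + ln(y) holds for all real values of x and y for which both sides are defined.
True.

Claim: ln(xy) = ln(x) + ln(y).
Reasoning: Both sides are simultaneously defined only when x, y > 0. Write x = e^p, y = e^q (p = ln x, q = ln y). Then xy = e^p · e^q = e^(p+q), so ln(xy) = p + q = ln(x) + ln(y).
So the two sides agree for all real values of x and y for which both sides are defined.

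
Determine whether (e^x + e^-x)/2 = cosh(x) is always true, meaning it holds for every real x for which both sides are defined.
Yes, this is an identity.

Claim: (e^x + e^-x)/2 = cosh(x).
Reasoning: This is exactly the definition of the hyperbolic cosine: cosh(x) := (e^x + e^-x)/2.
So the two sides agree for every real x for which both sides are defined.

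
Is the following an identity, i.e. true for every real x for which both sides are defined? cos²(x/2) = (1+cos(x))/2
Claim: cos²(x/2) = (1+cos(x))/2.
Reasoning: Use cos(2θ) = 2cos²θ - 1 with θ = x/2: cos(x) = 2cos²(x/2) - 1. Solving for cos²(x/2) gives (1 + cos(x))/2.
So the two sides agree for every real x for which both sides are defined.

Conclusion: Yes, this is an identity.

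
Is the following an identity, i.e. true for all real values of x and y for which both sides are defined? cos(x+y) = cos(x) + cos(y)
Claim: cos(x+y) = cos(x) + cos(y).
Test a specific point where both sides are defined: x = -π/4, y = π.
LHS = cos(x+y) ≈ -0.7071
RHS = cos(x) + cos(y) ≈ -0.2929
Since -0.7071 ≠ -0.2929, the equation fails at this point, so it cannot hold for all real values of x and y for which both sides are defined.
The correct expansion is cos(x+y) = cos(x)cos(y) - sin(x)sin(y); cosine is not additive.

Conclusion: No, this is NOT an identity.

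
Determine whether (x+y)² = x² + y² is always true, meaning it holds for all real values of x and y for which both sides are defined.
Claim: (x+y)² = x² + y².
Test a specific point where both sides are defined: x = -3, y = 1.
LHS = (x+y)² ≈ 4.0000
RHS = x² + y² ≈ 10.0000
Since 4.0000 ≠ 10.0000, the equation fails at this point, so it cannot hold for all real values of x and y for which both sides are defined.
The correct expansion is (x+y)² = x² + 2xy + y²; the cross term 2xy is missing.

Conclusion: No, this is NOT an identity.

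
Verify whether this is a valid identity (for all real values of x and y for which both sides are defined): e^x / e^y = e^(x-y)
Claim: e^x / e^y = e^(x-y).
Reasoning: 1/e^y = e^(-y), so e^x / e^y = e^x · e^(-y) = e^(x + (-y)) = e^(x-y) by the product rule for exponents.
So the two sides agree for all real values of x and y for which both sides are defined.

Conclusion: Yes, this is an identity.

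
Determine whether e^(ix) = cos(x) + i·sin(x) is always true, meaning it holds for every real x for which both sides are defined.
Yes, this is an identity.

Claim: e^(ix) = cos(x) + i·sin(x).
Reasoning: Euler's formula. Expand e^(ix) = Σ (ix)^k / k!. Since i² = -1, the even-k terms are Σ (-1)^m x^(2m)/(2m)! = cos(x) and the odd-k terms are i · Σ (-1)^m x^(2m+1)/(2m+1)! = i·sin(x).
So the two sides agree for every real x for which both sides are defined.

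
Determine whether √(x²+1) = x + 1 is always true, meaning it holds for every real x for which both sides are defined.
No, this is NOT an identity.

Claim: √(x²+1) = x + 1.
Test a specific point where both sides are defined: x = 1/2.
LHS = √(x²+1) ≈ 1.1180
RHS = x + 1 ≈ 1.5000
Since 1.1180 ≠ 1.5000, the equation fails at this point, so it cannot hold for every real x for which both sides are defined.
(x+1)² = x² + 2x + 1 ≠ x² + 1 unless x = 0.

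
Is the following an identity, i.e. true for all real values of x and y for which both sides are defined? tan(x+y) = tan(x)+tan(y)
No, this is NOT an identity.

Claim: tan(x+y) = tan(x)+tan(y).
Test a specific point where both sides are defined: x = -π/3, y = π/6.
LHS = tan(x+y) ≈ -0.5774
RHS = tan(x)+tan(y) ≈ -1.1547
Since -0.5774 ≠ -1.1547, the equation fails at this point, so it cannot hold for all real values of x and y for which both sides are defined.
The correct formula is tan(x+y) = (tan(x) + tan(y))/(1 - tan(x)tan(y)).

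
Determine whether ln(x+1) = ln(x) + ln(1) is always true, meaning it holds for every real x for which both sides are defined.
No, this is NOT an identity.

Claim: ln(x+1) = ln(x) + ln(1).
Test a specific point where both sides are defined: x = 1.
LHS = ln(x+1) ≈ 0.6931
RHS = ln(x) + ln(1) ≈ 0.0000
Since 0.6931 ≠ 0.0000, the equation fails at this point, so it cannot hold for every real x for which both sides are defined.
ln(1) = 0, so the right side is just ln(x), which differs from ln(x+1).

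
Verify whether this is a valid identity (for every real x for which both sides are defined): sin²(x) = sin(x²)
No, this is NOT an identity.

Claim: sin²(x) = sin(x²).
Test a specific point where both sides are defined: x = π/6.
LHS = sin²(x) ≈ 0.2500
RHS = sin(x²) ≈ 0.2707
Since 0.2500 ≠ 0.2707, the equation fails at this point, so it cannot hold for every real x for which both sides are defined.
sin²(x) means (sin x)², squaring the output; sin(x²) squares the input. These are different functions.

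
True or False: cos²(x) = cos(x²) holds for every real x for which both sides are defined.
Claim: cos²(x) = cos(x²).
Test a specific point where both sides are defined: x = π/4.
LHS = cos²(x) ≈ 0.5000
RHS = cos(x²) ≈ 0.8157
Since 0.5000 ≠ 0.8157, the equation fails at this point, so it cannot hold for every real x for which both sides are defined.
cos²(x) means (cos x)², squaring the output; cos(x²) squares the input. These are different functions.

Conclusion: False.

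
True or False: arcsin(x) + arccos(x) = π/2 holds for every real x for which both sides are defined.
Claim: arcsin(x) + arccos(x) = π/2.
Reasoning: Both sides are defined for -1 ≤ x ≤ 1. Let θ = arcsin(x), so sin θ = x and θ ∈ [-π/2, π/2]. Then cos(π/2 - θ) = sin θ = x and π/2 - θ ∈ [0, π], which is exactly the range of arccos, so arccos(x) = π/2 - θ. Adding: arcsin(x) + arccos(x) = θ + (π/2 - θ) = π/2.
So the two sides agree for every real x for which both sides are defined.

Conclusion: True.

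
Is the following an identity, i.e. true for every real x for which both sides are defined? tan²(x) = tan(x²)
No, this is NOT an identity.

Claim: tan²(x) = tan(x²).
Test a specific point where both sides are defined: x = -π/4.
LHS = tan²(x) ≈ 1.0000
RHS = tan(x²) ≈ 0.7092
Since 1.0000 ≠ 0.7092, the equation fails at this point, so it cannot hold for every real x for which both sides are defined.
tan²(x) means (tan x)², squaring the output; tan(x²) squares the input. These are different functions.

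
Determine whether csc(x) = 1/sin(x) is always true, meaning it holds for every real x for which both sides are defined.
Claim: csc(x) = 1/sin(x).
Reasoning: csc(x) is by definition the reciprocal of sin(x), wherever sin(x) ≠ 0.
So the two sides agree for every real x for which both sides are defined.

Conclusion: Yes, this is an identity.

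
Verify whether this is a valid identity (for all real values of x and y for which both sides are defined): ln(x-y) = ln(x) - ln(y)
No, this is NOT an identity.

Claim: ln(x-y) = ln(x) - ln(y).
Test a specific point where both sides are defined: x = 5, y = 2.
LHS = ln(x-y) ≈ 1.0986
RHS = ln(x) - ln(y) ≈ 0.9163
Since 1.0986 ≠ 0.9163, the equation fails at this point, so it cannot hold for all real values of x and y for which both sides are defined.
ln(x) - ln(y) = ln(x/y), not ln(x-y).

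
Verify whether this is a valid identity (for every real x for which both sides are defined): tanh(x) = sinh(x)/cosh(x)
Claim: tanh(x) = sinh(x)/cosh(x).
Reasoning: tanh(x) is defined as sinh(x)/cosh(x) = (e^x - e^-x)/(e^x + e^-x); cosh(x) ≥ 1 is never zero, so this holds for every real x.
So the two sides agree for every real x for which both sides are defined.

Conclusion: Yes, this is an identity.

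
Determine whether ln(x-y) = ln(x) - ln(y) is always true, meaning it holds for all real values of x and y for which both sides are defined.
Claim: ln(x-y) = ln(x) - ln(y).
Test a specific point where both sides are defined: x = 4, y = 3.
LHS = ln(x-y) ≈ 0.0000
RHS = ln(x) - ln(y) ≈ 0.2877
Since 0.0000 ≠ 0.2877, the equation fails at this point, so it cannot hold for all real values of x and y for which both sides are defined.
ln(x) - ln(y) = ln(x/y), not ln(x-y).

Conclusion: No, this is NOT an identity.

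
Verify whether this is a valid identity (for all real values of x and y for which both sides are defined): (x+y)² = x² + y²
Claim: (x+y)² = x² + y².
Test a specific point where both sides are defined: x = 5, y = 2.
LHS = (x+y)² ≈ 49.0000
RHS = x² + y² ≈ 29.0000
Since 49.0000 ≠ 29.0000, the equation fails at this point, so it cannot hold for all real values of x and y for which both sides are defined.
The correct expansion is (x+y)² = x² + 2xy + y²; the cross term 2xy is missing.

Conclusion: No, this is NOT an identity.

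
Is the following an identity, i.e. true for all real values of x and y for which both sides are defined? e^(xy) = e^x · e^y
No, this is NOT an identity.

Claim: e^(xy) = e^x · e^y.
Test a specific point where both sides are defined: x = 1, y = 4.
LHS = e^(xy) ≈ 54.5982
RHS = e^x · e^y ≈ 148.4132
Since 54.5982 ≠ 148.4132, the equation fails at this point, so it cannot hold for all real values of x and y for which both sides are defined.
e^x · e^y = e^(x+y), not e^(xy).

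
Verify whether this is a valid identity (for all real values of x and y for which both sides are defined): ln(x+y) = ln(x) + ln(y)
Claim: ln(x+y) = ln(x) + ln(y).
Test a specific point where both sides are defined: x = 5, y = 4.
LHS = ln(x+y) ≈ 2.1972
RHS = ln(x) + ln(y) ≈ 2.9957
Since 2.1972 ≠ 2.9957, the equation fails at this point, so it cannot hold for all real values of x and y for which both sides are defined.
ln(x) + ln(y) = ln(xy), not ln(x+y).

Conclusion: No, this is NOT an identity.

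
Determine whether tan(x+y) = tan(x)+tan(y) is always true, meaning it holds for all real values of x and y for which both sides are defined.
Claim: tan(x+y) = tan(x)+tan(y).
Test a specific point where both sides are defined: x = 3π/4, y = -π/3.
LHS = tan(x+y) ≈ 3.7321
RHS = tan(x)+tan(y) ≈ -2.7321
Since 3.7321 ≠ -2.7321, the equation fails at this point, so it cannot hold for all real values of x and y for which both sides are defined.
The correct formula is tan(x+y) = (tan(x) + tan(y))/(1 - tan(x)tan(y)).

Conclusion: No, this is NOT an identity.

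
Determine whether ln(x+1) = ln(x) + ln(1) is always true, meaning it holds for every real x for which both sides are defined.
No, this is NOT an identity.

Claim: ln(x+1) = ln(x) + ln(1).
Test a specific point where both sides are defined: x = 4.
LHS = ln(x+1) ≈ 1.6094
RHS = ln(x) + ln(1) ≈ 1.3863
Since 1.6094 ≠ 1.3863, the equation fails at this point, so it cannot hold for every real x for which both sides are defined.
ln(1) = 0, so the right side is just ln(x), which differs from ln(x+1).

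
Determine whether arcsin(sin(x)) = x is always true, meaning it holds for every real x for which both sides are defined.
Claim: arcsin(sin(x)) = x.
Test a specific point where both sides are defined: x = π.
LHS = arcsin(sin(x)) ≈ 0.0000
RHS = x ≈ 3.1416
Since 0.0000 ≠ 3.1416, the equation fails at this point, so it cannot hold for every real x for which both sides are defined.
arcsin only returns values in [-π/2, π/2], so arcsin(sin(x)) = x holds only for x in that interval, not for all real x.

Conclusion: No, this is NOT an identity.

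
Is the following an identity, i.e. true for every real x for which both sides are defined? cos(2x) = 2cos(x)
Claim: cos(2x) = 2cos(x).
Test a specific point where both sides are defined: x = π/3.
LHS = cos(2x) ≈ -0.5000
RHS = 2cos(x) ≈ 1.0000
Since -0.5000 ≠ 1.0000, the equation fails at this point, so it cannot hold for every real x for which both sides are defined.
The correct double-angle formula is cos(2x) = cos²x - sin²x.

Conclusion: No, this is NOT an identity.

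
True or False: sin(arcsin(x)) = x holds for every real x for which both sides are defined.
Claim: sin(arcsin(x)) = x.
Reasoning: For -1 ≤ x ≤ 1 (where arcsin is defined), arcsin(x) is by definition an angle whose sine equals x. Taking the sine of that angle returns x. (Note the other order, arcsin(sin x) = x, is NOT an identity.)
So the two sides agree for every real x for which both sides are defined.

Conclusion: True.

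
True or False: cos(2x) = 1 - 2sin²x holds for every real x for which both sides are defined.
True.

Claim: cos(2x) = 1 - 2sin²x.
Reasoning: cos(2x) = cos²x - sin²x. Replace cos²x by 1 - sin²x: (1 - sin²x) - sin²x = 1 - 2sin²x.
So the two sides agree for every real x for which both sides are defined.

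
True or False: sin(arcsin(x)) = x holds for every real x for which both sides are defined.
True.

Claim: sin(arcsin(x)) = x.
Reasoning: For -1 ≤ x ≤ 1 (where arcsin is defined), arcsin(x) is by definition an angle whose sine equals x. Taking the sine of that angle returns x. (Note the other order, arcsin(sin x) = x, is NOT an identity.)
So the two sides agree for every real x for which both sides are defined.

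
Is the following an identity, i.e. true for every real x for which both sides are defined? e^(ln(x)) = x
Claim: e^(ln(x)) = x.
Reasoning: For x > 0, ln(x) is by definition the exponent p such that e^p = x. Raising e to that exponent therefore returns x: e^(ln x) = x.
So the two sides agree for every real x for which both sides are defined.

Conclusion: Yes, this is an identity.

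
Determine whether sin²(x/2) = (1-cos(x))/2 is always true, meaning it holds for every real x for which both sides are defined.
Claim: sin²(x/2) = (1-cos(x))/2.
Reasoning: Use cos(2θ) = 1 - 2sin²θ with θ = x/2: cos(x) = 1 - 2sin²(x/2). Solving for sin²(x/2) gives (1 - cos(x))/2.
So the two sides agree for every real x for which both sides are defined.

Conclusion: Yes, this is an identity.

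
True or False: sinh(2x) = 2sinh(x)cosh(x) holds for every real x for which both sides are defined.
Claim: sinh(2x) = 2sinh(x)cosh(x).
Reasoning: 2sinh(x)cosh(x) = 2 · (e^x - e^-x)/2 · (e^x + e^-x)/2 = (e^(2x) - e^(-2x))/2 = sinh(2x).
So the two sides agree for every real x for which both sides are defined.

Conclusion: True.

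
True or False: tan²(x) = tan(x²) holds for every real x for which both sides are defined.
False.

Claim: tan²(x) = tan(x²).
Test a specific point where both sides are defined: x = π/4.
LHS = tan²(x) ≈ 1.0000
RHS = tan(x²) ≈ 0.7092
Since 1.0000 ≠ 0.7092, the equation fails at this point, so it cannot hold for every real x for which both sides are defined.
tan²(x) means (tan x)², squaring the output; tan(x²) squares the input. These are different functions.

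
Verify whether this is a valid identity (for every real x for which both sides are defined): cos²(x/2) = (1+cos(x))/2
Claim: cos²(x/2) = (1+cos(x))/2.
Reasoning: Use cos(2θ) = 2cos²θ - 1 with θ = x/2: cos(x) = 2cos²(x/2) - 1. Solving for cos²(x/2) gives (1 + cos(x))/2.
So the two sides agree for every real x for which both sides are defined.

Conclusion: Yes, this is an identity.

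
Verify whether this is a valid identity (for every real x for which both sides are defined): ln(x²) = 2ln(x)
Yes, this is an identity.

Claim: ln(x²) = 2ln(x).
Reasoning: The right side requires x > 0. For x > 0, x² = (e^(ln x))² = e^(2ln x), so ln(x²) = 2ln(x). (For x < 0 the right side is undefined, so those values are outside the claim.)
So the two sides agree for every real x for which both sides are defined.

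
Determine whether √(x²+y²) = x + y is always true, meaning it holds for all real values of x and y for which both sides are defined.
Claim: √(x²+y²) = x + y.
Test a specific point where both sides are defined: x = 1/2, y = 3/2.
LHS = √(x²+y²) ≈ 1.5811
RHS = x + y ≈ 2.0000
Since 1.5811 ≠ 2.0000, the equation fails at this point, so it cannot hold for all real values of x and y for which both sides are defined.
(x+y)² = x² + 2xy + y², not x² + y², so the square root does not split this way.

Conclusion: No, this is NOT an identity.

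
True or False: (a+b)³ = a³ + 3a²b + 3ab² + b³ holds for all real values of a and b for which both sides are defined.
Claim: (a+b)³ = a³ + 3a²b + 3ab² + b³.
Reasoning: (a+b)³ = (a+b)(a+b)² = (a+b)(a² + 2ab + b²) = a³ + 2a²b + ab² + a²b + 2ab² + b³ = a³ + 3a²b + 3ab² + b³.
So the two sides agree for all real values of a and b for which both sides are defined.

Conclusion: True.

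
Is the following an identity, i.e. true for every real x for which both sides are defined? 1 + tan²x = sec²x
Yes, this is an identity.

Claim: 1 + tan²x = sec²x.
Reasoning: Start from sin²x + cos²x = 1 and divide every term by cos²x (allowed wherever tan x and sec x are defined): tan²x + 1 = 1/cos²x = sec²x.
So the two sides agree for every real x for which both sides are defined.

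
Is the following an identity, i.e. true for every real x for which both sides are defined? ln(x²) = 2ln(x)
Yes, this is an identity.

Claim: ln(x²) = 2ln(x).
Reasoning: The right side requires x > 0. For x > 0, x² = (e^(ln x))² = e^(2ln x), so ln(x²) = 2ln(x). (For x < 0 the right side is undefined, so those values are outside the claim.)
So the two sides agree for every real x for which both sides are defined.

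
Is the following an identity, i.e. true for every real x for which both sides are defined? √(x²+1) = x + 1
No, this is NOT an identity.

Claim: √(x²+1) = x + 1.
Test a specific point where both sides are defined: x = 1/2.
LHS = √(x²+1) ≈ 1.1180
RHS = x + 1 ≈ 1.5000
Since 1.1180 ≠ 1.5000, the equation fails at this point, so it cannot hold for every real x for which both sides are defined.
(x+1)² = x² + 2x + 1 ≠ x² + 1 unless x = 0.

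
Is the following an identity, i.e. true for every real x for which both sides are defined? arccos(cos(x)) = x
Claim: arccos(cos(x)) = x.
Test a specific point where both sides are defined: x = -π/2.
LHS = arccos(cos(x)) ≈ 1.5708
RHS = x ≈ -1.5708
Since 1.5708 ≠ -1.5708, the equation fails at this point, so it cannot hold for every real x for which both sides are defined.
arccos only returns values in [0, π], so arccos(cos(x)) = x holds only for x in that interval, not for all real x.

Conclusion: No, this is NOT an identity.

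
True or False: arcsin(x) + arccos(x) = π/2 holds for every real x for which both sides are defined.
Claim: arcsin(x) + arccos(x) = π/2.
Reasoning: Both sides are defined for -1 ≤ x ≤ 1. Let θ = arcsin(x), so sin θ = x and θ ∈ [-π/2, π/2]. Then cos(π/2 - θ) = sin θ = x and π/2 - θ ∈ [0, π], which is exactly the range of arccos, so arccos(x) = π/2 - θ. Adding: arcsin(x) + arccos(x) = θ + (π/2 - θ) = π/2.
So the two sides agree for every real x for which both sides are defined.

Conclusion: True.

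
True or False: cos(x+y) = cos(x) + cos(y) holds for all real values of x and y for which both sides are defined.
False.

Claim: cos(x+y) = cos(x) + cos(y).
Test a specific point where both sides are defined: x = 3π/4, y = π/6.
LHS = cos(x+y) ≈ -0.9659
RHS = cos(x) + cos(y) ≈ 0.1589
Since -0.9659 ≠ 0.1589, the equation fails at this point, so it cannot hold for all real values of x and y for which both sides are defined.
The correct expansion is cos(x+y) = cos(x)cos(y) - sin(x)sin(y); cosine is not additive.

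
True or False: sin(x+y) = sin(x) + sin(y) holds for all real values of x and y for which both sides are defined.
False.

Claim: sin(x+y) = sin(x) + sin(y).
Test a specific point where both sides are defined: x = -π/2, y = -π/4.
LHS = sin(x+y) ≈ -0.7071
RHS = sin(x) + sin(y) ≈ -1.7071
Since -0.7071 ≠ -1.7071, the equation fails at this point, so it cannot hold for all real values of x and y for which both sides are defined.
The correct expansion is sin(x+y) = sin(x)cos(y) + cos(x)sin(y); sine is not additive.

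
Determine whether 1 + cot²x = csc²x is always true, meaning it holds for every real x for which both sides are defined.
Yes, this is an identity.

Claim: 1 + cot²x = csc²x.
Reasoning: Start from sin²x + cos²x = 1 and divide every term by sin²x (allowed wherever cot x and csc x are defined): 1 + cot²x = 1/sin²x = csc²x.
So the two sides agree for every real x for which both sides are defined.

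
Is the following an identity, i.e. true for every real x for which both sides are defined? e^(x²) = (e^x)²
No, this is NOT an identity.

Claim: e^(x²) = (e^x)².
Test a specific point where both sides are defined: x = 3.
LHS = e^(x²) ≈ 8103.0839
RHS = (e^x)² ≈ 403.4288
Since 8103.0839 ≠ 403.4288, the equation fails at this point, so it cannot hold for every real x for which both sides are defined.
(e^x)² = e^(2x), and 2x ≠ x² in general.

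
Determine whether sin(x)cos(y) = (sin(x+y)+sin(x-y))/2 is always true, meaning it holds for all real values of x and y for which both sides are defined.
Yes, this is an identity.

Claim: sin(x)cos(y) = (sin(x+y)+sin(x-y))/2.
Reasoning: sin(x+y) = sin(x)cos(y) + cos(x)sin(y) and sin(x-y) = sin(x)cos(y) - cos(x)sin(y). Adding, sin(x+y) + sin(x-y) = 2sin(x)cos(y); divide by 2.
So the two sides agree for all real values of x and y for which both sides are defined.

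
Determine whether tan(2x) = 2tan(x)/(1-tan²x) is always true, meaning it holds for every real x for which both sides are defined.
Claim: tan(2x) = 2tan(x)/(1-tan²x).
Reasoning: tan(2x) = sin(2x)/cos(2x) = 2sin(x)cos(x) / (cos²x - sin²x). Divide numerator and denominator by cos²x: 2tan(x) / (1 - tan²x).
So the two sides agree for every real x for which both sides are defined.

Conclusion: Yes, this is an identity.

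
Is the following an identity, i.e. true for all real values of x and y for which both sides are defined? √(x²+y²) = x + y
Claim: √(x²+y²) = x + y.
Test a specific point where both sides are defined: x = 1, y = 3.
LHS = √(x²+y²) ≈ 3.1623
RHS = x + y ≈ 4.0000
Since 3.1623 ≠ 4.0000, the equation fails at this point, so it cannot hold for all real values of x and y for which both sides are defined.
(x+y)² = x² + 2xy + y², not x² + y², so the square root does not split this way.

Conclusion: No, this is NOT an identity.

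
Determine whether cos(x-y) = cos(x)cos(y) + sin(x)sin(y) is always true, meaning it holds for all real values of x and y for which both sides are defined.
Yes, this is an identity.

Claim: cos(x-y) = cos(x)cos(y) + sin(x)sin(y).
Reasoning: Replace y by -y in cos(x+y) = cos(x)cos(y) - sin(x)sin(y) and use cos(-y) = cos(y), sin(-y) = -sin(y): cos(x-y) = cos(x)cos(y) + sin(x)sin(y).
So the two sides agree for all real values of x and y for which both sides are defined.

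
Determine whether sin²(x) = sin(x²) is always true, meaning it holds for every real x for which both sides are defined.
No, this is NOT an identity.

Claim: sin²(x) = sin(x²).
Test a specific point where both sides are defined: x = -π/6.
LHS = sin²(x) ≈ 0.2500
RHS = sin(x²) ≈ 0.2707
Since 0.2500 ≠ 0.2707, the equation fails at this point, so it cannot hold for every real x for which both sides are defined.
sin²(x) means (sin x)², squaring the output; sin(x²) squares the input. These are different functions.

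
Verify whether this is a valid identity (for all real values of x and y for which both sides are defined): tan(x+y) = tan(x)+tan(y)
Claim: tan(x+y) = tan(x)+tan(y).
Test a specific point where both sides are defined: x = π/6, y = π/4.
LHS = tan(x+y) ≈ 3.7321
RHS = tan(x)+tan(y) ≈ 1.5774
Since 3.7321 ≠ 1.5774, the equation fails at this point, so it cannot hold for all real values of x and y for which both sides are defined.
The correct formula is tan(x+y) = (tan(x) + tan(y))/(1 - tan(x)tan(y)).

Conclusion: No, this is NOT an identity.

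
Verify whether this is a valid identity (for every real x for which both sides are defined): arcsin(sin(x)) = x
No, this is NOT an identity.

Claim: arcsin(sin(x)) = x.
Test a specific point where both sides are defined: x = 2π/3.
LHS = arcsin(sin(x)) ≈ 1.0472
RHS = x ≈ 2.0944
Since 1.0472 ≠ 2.0944, the equation fails at this point, so it cannot hold for every real x for which both sides are defined.
arcsin only returns values in [-π/2, π/2], so arcsin(sin(x)) = x holds only for x in that interval, not for all real x.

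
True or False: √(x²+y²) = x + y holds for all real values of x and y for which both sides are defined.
False.

Claim: √(x²+y²) = x + y.
Test a specific point where both sides are defined: x = 3, y = -1.
LHS = √(x²+y²) ≈ 3.1623
RHS = x + y ≈ 2.0000
Since 3.1623 ≠ 2.0000, the equation fails at this point, so it cannot hold for all real values of x and y for which both sides are defined.
(x+y)² = x² + 2xy + y², not x² + y², so the square root does not split this way.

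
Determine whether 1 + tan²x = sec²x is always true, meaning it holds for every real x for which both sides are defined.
Yes, this is an identity.

Claim: 1 + tan²x = sec²x.
Reasoning: Start from sin²x + cos²x = 1 and divide every term by cos²x (allowed wherever tan x and sec x are defined): tan²x + 1 = 1/cos²x = sec²x.
So the two sides agree for every real x for which both sides are defined.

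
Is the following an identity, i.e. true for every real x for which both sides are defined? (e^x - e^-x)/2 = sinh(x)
Claim: (e^x - e^-x)/2 = sinh(x).
Reasoning: This is exactly the definition of the hyperbolic sine: sinh(x) := (e^x - e^-x)/2.
So the two sides agree for every real x for which both sides are defined.

Conclusion: Yes, this is an identity.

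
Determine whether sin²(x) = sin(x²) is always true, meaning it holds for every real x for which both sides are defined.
Claim: sin²(x) = sin(x²).
Test a specific point where both sides are defined: x = -π/6.
LHS = sin²(x) ≈ 0.2500
RHS = sin(x²) ≈ 0.2707
Since 0.2500 ≠ 0.2707, the equation fails at this point, so it cannot hold for every real x for which both sides are defined.
sin²(x) means (sin x)², squaring the output; sin(x²) squares the input. These are different functions.

Conclusion: No, this is NOT an identity.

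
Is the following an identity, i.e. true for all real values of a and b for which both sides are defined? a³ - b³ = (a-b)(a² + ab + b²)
Yes, this is an identity.

Claim: a³ - b³ = (a-b)(a² + ab + b²).
Reasoning: Expand the right side: (a-b)(a² + ab + b²) = a³ + a²b + ab² - a²b - ab² - b³ = a³ - b³ (the middle terms cancel in pairs).
So the two sides agree for all real values of a and b for which both sides are defined.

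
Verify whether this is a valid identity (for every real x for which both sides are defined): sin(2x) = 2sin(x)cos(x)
Claim: sin(2x) = 2sin(x)cos(x).
Reasoning: Put y = x in the addition formula sin(x+y) = sin(x)cos(y) + cos(x)sin(y): sin(2x) = sin(x)cos(x) + cos(x)sin(x) = 2sin(x)cos(x).
So the two sides agree for every real x for which both sides are defined.

Conclusion: Yes, this is an identity.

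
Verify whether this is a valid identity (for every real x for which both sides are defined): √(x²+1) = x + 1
No, this is NOT an identity.

Claim: √(x²+1) = x + 1.
Test a specific point where both sides are defined: x = 5.
LHS = √(x²+1) ≈ 5.0990
RHS = x + 1 ≈ 6.0000
Since 5.0990 ≠ 6.0000, the equation fails at this point, so it cannot hold for every real x for which both sides are defined.
(x+1)² = x² + 2x + 1 ≠ x² + 1 unless x = 0.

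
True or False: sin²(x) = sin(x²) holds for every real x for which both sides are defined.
Claim: sin²(x) = sin(x²).
Test a specific point where both sides are defined: x = 3π/4.
LHS = sin²(x) ≈ 0.5000
RHS = sin(x²) ≈ -0.6680
Since 0.5000 ≠ -0.6680, the equation fails at this point, so it cannot hold for every real x for which both sides are defined.
sin²(x) means (sin x)², squaring the output; sin(x²) squares the input. These are different functions.

Conclusion: False.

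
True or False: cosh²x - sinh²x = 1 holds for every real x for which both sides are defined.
True.

Claim: cosh²x - sinh²x = 1.
Reasoning: With cosh(x) = (e^x + e^-x)/2 and sinh(x) = (e^x - e^-x)/2: cosh²x = (e^(2x) + 2 + e^(-2x))/4 and sinh²x = (e^(2x) - 2 + e^(-2x))/4. Subtracting leaves 4/4 = 1.
So the two sides agree for every real x for which both sides are defined.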